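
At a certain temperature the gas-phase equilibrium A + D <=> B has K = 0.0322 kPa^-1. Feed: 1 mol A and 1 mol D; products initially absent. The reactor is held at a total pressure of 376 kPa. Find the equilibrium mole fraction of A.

Let X = conversion of A (basis 1 mol A); extent of reaction ξ = X.
Moles: n_A = 1 − X; n_D = 1 − X; n_B = X.
Total moles n_T = 2 − X.
Mole fractions y_i = n_i/n_T; K = p_B / (p_A p_D) with p_i = y_i·P.
This yields a degree-2 equation in X; solving on (0,1), X = 0.724.
Then n_A = 0.276, n_T = 1.28, so y_A = 0.216.

y_A = 0.216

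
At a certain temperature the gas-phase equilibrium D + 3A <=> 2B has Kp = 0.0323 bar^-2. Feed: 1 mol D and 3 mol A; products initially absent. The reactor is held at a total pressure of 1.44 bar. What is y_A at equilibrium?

Take 1 mol D as basis and let X be its fractional conversion, so ξ = X.
Mole table: n_D = 1 − X; n_A = 3 − 3X; n_B = 2X.
Total moles n_T = 4 − 2X.
With p_i = (n_i/n_T)P, Kp = p_B^2 / (p_D p_A^3).
Equating to 0.0323 bar^-2 and solving on 0 < X < 1: X = 0.135.
Then n_A = 2.6, n_T = 3.73, so y_A = 0.696.

y_A = 0.696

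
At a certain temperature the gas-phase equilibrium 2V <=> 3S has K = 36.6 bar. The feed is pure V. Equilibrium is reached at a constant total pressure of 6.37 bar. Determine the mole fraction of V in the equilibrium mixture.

y_V = 0.264

Basis: 1 mol V initially; let X = conversion of V. Extent ξ = 0.5X.
Moles: n_V = 1 − X; n_S = 1.5X.
Total moles n_T = 1 + 0.5X.
With p_i = (n_i/n_T)P, K = p_S^3 / (p_V^2).
This yields a degree-3 equation in X; solving on (0,1), X = 0.651.
Then n_V = 0.349, n_T = 1.33, so y_V = 0.264.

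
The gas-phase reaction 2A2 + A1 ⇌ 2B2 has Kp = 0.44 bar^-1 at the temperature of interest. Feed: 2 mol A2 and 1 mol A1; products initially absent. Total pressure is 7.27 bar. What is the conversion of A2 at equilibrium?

X = 0.453

Basis: 2 mol A2 initially; let X = conversion of A2. Extent ξ = X.
Moles: n_A2 = 2 − 2X; n_A1 = 1 − X; n_B2 = 2X.
n_T = Σnᵢ = 3 − X.
y_i = n_i/n_T, p_i = y_i·P. Kp = p_B2^2 / (p_A2^2 p_A1).
This yields a degree-3 equation in X; solving on (0,1), X = 0.453.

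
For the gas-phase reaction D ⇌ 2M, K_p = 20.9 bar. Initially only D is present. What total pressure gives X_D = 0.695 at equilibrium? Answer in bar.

P = 5.59 bar

Take 1 mol D as basis and let X be its fractional conversion, so ξ = X.
At extent ξ: n_D = 1 − X; n_M = 2X.
Summing: n_T = 1 + X.
K_p = p_M^2 / (p_D) with p_i = (n_i/n_T)·P.
At X = 0.695: the mole-fraction product g(X) = Π y_i^ν_i = 3.737. Since K_p = g(X)·P^{1}, P = (K_p/g)^(1/1) = (20.9/3.737)^(1/1) = 5.59 bar.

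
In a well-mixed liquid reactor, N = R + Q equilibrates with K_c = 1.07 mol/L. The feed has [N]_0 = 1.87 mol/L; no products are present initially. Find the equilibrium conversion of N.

Let X = conversion of N; extent ξ = 1.87·X mol/L.
Concentrations: [N] = 1.87 − 1.87X; [R] = 1.87X; [Q] = 1.87X.
K_c = [R] [Q] / ([N]).
Setting equal to 1.07 and solving for X on (0,1) gives X = 0.523.

X = 0.523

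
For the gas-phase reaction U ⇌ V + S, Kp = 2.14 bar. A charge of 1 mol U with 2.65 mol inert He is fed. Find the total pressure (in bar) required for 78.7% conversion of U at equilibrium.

P = 3.27 bar

Basis: 1 mol U initially; let X = conversion of U. Extent ξ = X.
At extent ξ: n_U = 1 − X; n_V = X; n_S = X; n_I = 2.65 (inert).
Total moles n_T = 3.65 + X.
Kp = p_V p_S / (p_U) with p_i = (n_i/n_T)·P.
At X = 0.787: the mole-fraction product g(X) = Π y_i^ν_i = 0.6554. Since Kp = g(X)·P^{1}, P = (Kp/g)^(1/1) = (2.14/0.6554)^(1/1) = 3.27 bar.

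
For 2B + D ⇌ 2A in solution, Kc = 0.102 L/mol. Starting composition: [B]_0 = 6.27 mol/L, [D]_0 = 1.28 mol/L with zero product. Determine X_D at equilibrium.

X = 0.499

Let X = conversion of D; extent ξ = 1.28·X mol/L.
Concentrations: [B] = 6.27 − 2.56X; [D] = 1.28 − 1.28X; [A] = 2.56X.
Kc = [A]^2 / ([B]^2 [D]).
Setting equal to 0.102 and solving for X on (0,1) gives X = 0.499.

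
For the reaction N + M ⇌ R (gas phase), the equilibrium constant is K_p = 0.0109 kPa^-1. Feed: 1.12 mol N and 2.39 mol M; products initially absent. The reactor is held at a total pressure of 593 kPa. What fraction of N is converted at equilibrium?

Let X = conversion of N (basis 1.12 mol N); extent of reaction ξ = 1.12X.
Species balance: n_N = 1.12 − 1.12X; n_M = 2.39 − 1.12X; n_R = 1.12X.
Total moles n_T = 3.51 − 1.12X.
Mole fractions y_i = n_i/n_T; K_p = p_R / (p_N p_M) with p_i = y_i·P.
Setting this equal to 0.0109 kPa^-1 and taking the physical root (0 < X < 1) gives X = 0.788.

X = 0.788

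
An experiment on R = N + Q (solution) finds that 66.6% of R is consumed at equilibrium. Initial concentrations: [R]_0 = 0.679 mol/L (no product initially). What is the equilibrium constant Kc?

Let X = conversion of R.
Concentrations: [R] = 0.679 − 0.679X; [N] = 0.679X; [Q] = 0.679X.
At X = 0.666: [R] = 0.227, [N] = 0.452, [Q] = 0.452.
Kc = [N] [Q] / ([R]) = 0.902 mol/L.

Kc = 0.902 mol/L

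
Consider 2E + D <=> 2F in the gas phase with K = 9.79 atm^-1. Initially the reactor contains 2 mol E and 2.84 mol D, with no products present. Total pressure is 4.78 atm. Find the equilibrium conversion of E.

X = 0.829

Take 2 mol E as basis and let X be its fractional conversion, so ξ = X.
Mole table: n_E = 2 − 2X; n_D = 2.84 − X; n_F = 2X.
Summing: n_T = 4.84 − X.
y_i = n_i/n_T, p_i = y_i·P. K = p_F^2 / (p_E^2 p_D).
Substituting and setting equal to 9.79 atm^-1 gives a polynomial in X; the root in (0,1) is X = 0.829.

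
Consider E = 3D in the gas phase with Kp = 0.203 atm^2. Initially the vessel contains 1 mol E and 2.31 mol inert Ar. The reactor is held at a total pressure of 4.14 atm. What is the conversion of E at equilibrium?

X = 0.169

Let X = conversion of E (basis 1 mol E); extent of reaction ξ = X.
Moles: n_E = 1 − X; n_D = 3X; n_I = 2.31 (inert).
n_T = Σnᵢ = 3.31 + 2X.
Mole fractions y_i = n_i/n_T; Kp = p_D^3 / (p_E) with p_i = y_i·P.
Equating to 0.203 atm^2 and solving on 0 < X < 1: X = 0.169.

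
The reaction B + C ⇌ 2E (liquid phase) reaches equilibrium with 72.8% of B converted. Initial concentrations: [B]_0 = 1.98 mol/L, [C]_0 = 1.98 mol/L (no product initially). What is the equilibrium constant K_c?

K_c = 28.7

Let X = conversion of B.
Concentrations: [B] = 1.98 − 1.98X; [C] = 1.98 − 1.98X; [E] = 3.96X.
At X = 0.728: [B] = 0.539, [C] = 0.539, [E] = 2.88.
K_c = [E]^2 / ([B] [C]) = 28.7.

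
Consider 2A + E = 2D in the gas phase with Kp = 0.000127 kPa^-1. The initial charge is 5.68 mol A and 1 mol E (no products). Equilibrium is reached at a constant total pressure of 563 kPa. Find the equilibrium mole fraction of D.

y_D = 0.074

Let X = conversion of E (basis 1 mol E); extent of reaction ξ = X.
At extent ξ: n_A = 5.68 − 2X; n_E = 1 − X; n_D = 2X.
Total moles n_T = 6.68 − X.
With p_i = (n_i/n_T)P, Kp = p_D^2 / (p_A^2 p_E).
Equating to 0.000127 kPa^-1 and solving on 0 < X < 1: X = 0.239.
Then n_D = 0.478, n_T = 6.44, so y_D = 0.074.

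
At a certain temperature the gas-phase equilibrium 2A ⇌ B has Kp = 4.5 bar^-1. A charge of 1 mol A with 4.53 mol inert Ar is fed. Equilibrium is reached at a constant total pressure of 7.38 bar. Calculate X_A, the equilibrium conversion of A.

Basis: 1 mol A initially; let X = conversion of A. Extent ξ = 0.5X.
Mole table: n_A = 1 − X; n_B = 0.5X; n_I = 4.53 (inert).
Total moles n_T = 5.53 − 0.5X.
With p_i = (n_i/n_T)P, Kp = p_B / (p_A^2).
Equating to 4.5 bar^-1 and solving on 0 < X < 1: X = 0.758.

X = 0.758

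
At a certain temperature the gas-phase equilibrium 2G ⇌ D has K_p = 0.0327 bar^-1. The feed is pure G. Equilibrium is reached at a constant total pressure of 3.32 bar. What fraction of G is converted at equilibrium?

Let X = conversion of G (basis 1 mol G); extent of reaction ξ = 0.5X.
Species balance: n_G = 1 − X; n_D = 0.5X.
n_T = Σnᵢ = 1 − 0.5X.
Mole fractions y_i = n_i/n_T; K_p = p_D / (p_G^2) with p_i = y_i·P.
Substituting and setting equal to 0.0327 bar^-1 gives a polynomial in X; the root in (0,1) is X = 0.165.

X = 0.165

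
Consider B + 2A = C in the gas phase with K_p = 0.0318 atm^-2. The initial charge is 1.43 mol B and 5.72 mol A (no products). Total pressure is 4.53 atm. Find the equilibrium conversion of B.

X = 0.281

Take 1.43 mol B as basis and let X be its fractional conversion, so ξ = 1.43X.
Species balance: n_B = 1.43 − 1.43X; n_A = 5.72 − 2.86X; n_C = 1.43X.
Summing: n_T = 7.15 − 2.86X.
Mole fractions y_i = n_i/n_T; K_p = p_C / (p_B p_A^2) with p_i = y_i·P.
Setting this equal to 0.0318 atm^-2 and taking the physical root (0 < X < 1) gives X = 0.281.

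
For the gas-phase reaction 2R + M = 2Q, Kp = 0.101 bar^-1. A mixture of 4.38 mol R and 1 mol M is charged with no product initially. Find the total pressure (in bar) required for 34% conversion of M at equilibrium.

Basis: 1 mol M initially; let X = conversion of M. Extent ξ = X.
Moles: n_R = 4.38 − 2X; n_M = 1 − X; n_Q = 2X.
Total moles n_T = 5.38 − X.
Kp = p_Q^2 / (p_R^2 p_M) with p_i = (n_i/n_T)·P.
At X = 0.34: the mole-fraction product g(X) = Π y_i^ν_i = 0.2579. Since Kp = g(X)·P^{-1}, P = (g/Kp)^(1/1) = (0.2579/0.101)^(1/1) = 2.55 bar.

P = 2.55 bar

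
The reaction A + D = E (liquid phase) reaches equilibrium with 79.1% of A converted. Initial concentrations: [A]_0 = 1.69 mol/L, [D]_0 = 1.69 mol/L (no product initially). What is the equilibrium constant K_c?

Let X = conversion of A.
Concentrations: [A] = 1.69 − 1.69X; [D] = 1.69 − 1.69X; [E] = 1.69X.
At X = 0.791: [A] = 0.353, [D] = 0.353, [E] = 1.34.
K_c = [E] / ([A] [D]) = 10.7 L/mol.

K_c = 10.7 L/mol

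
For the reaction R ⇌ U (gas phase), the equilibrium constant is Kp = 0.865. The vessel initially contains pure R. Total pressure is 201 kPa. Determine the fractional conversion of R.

X = 0.464

Take 1 mol R as basis and let X be its fractional conversion, so ξ = X.
Species balance: n_R = 1 − X; n_U = X.
n_T stays at 1 (no change in mole number).
Mole fractions y_i = n_i/n_T; Kp = p_U / (p_R) with p_i = y_i·P.
Substituting and setting equal to 0.865 gives a polynomial in X; the root in (0,1) is X = 0.464.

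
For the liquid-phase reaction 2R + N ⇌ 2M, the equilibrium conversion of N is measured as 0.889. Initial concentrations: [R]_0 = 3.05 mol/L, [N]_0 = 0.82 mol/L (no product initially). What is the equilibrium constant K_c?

Let X = conversion of N.
Concentrations: [R] = 3.05 − 1.64X; [N] = 0.82 − 0.82X; [M] = 1.64X.
At X = 0.889: [R] = 1.59, [N] = 0.091, [M] = 1.46.
K_c = [M]^2 / ([R]^2 [N]) = 9.21 L/mol.

K_c = 9.21 L/mol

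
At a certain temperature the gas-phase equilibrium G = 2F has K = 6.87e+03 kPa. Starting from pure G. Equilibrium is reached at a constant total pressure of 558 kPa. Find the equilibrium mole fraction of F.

y_F = 0.930

Basis: 1 mol G initially; let X = conversion of G. Extent ξ = X.
Species balance: n_G = 1 − X; n_F = 2X.
Total moles n_T = 1 + X.
With p_i = (n_i/n_T)P, K = p_F^2 / (p_G).
Equating to 6.87e+03 kPa and solving on 0 < X < 1: X = 0.869.
Then n_F = 1.74, n_T = 1.87, so y_F = 0.930.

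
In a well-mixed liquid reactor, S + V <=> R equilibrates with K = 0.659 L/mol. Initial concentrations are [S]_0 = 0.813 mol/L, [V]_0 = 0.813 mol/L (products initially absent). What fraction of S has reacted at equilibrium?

X = 0.279

Let X = conversion of S; extent ξ = 0.813·X mol/L.
Concentrations: [S] = 0.813 − 0.813X; [V] = 0.813 − 0.813X; [R] = 0.813X.
K = [R] / ([S] [V]).
Setting equal to 0.659 and solving for X on (0,1) gives X = 0.279.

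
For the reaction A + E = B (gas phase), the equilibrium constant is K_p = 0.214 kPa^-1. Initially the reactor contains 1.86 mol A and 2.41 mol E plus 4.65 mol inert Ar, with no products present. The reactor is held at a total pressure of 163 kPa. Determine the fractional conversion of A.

X = 0.810

Take 1.86 mol A as basis and let X be its fractional conversion, so ξ = 1.86X.
At extent ξ: n_A = 1.86 − 1.86X; n_E = 2.41 − 1.86X; n_B = 1.86X; n_I = 4.65 (inert).
Summing: n_T = 8.92 − 1.86X.
Mole fractions y_i = n_i/n_T; K_p = p_B / (p_A p_E) with p_i = y_i·P.
This yields a degree-2 equation in X; solving on (0,1), X = 0.810.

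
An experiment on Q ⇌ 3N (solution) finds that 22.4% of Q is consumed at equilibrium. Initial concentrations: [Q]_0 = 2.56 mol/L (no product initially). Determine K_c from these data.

Let X = conversion of Q.
Concentrations: [Q] = 2.56 − 2.56X; [N] = 7.68X.
At X = 0.224: [Q] = 1.99, [N] = 1.72.
K_c = [N]^3 / ([Q]) = 2.56 (mol/L)^2.

K_c = 2.56 (mol/L)^2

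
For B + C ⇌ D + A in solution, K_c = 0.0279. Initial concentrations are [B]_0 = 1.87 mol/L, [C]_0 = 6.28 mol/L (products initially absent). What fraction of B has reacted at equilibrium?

X = 0.254

Let X = conversion of B; extent ξ = 1.87·X mol/L.
Concentrations: [B] = 1.87 − 1.87X; [C] = 6.28 − 1.87X; [D] = 1.87X; [A] = 1.87X.
K_c = [D] [A] / ([B] [C]).
Setting equal to 0.0279 and solving for X on (0,1) gives X = 0.254.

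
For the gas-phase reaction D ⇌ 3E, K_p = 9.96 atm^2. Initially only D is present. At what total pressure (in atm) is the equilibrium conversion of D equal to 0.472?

Basis: 1 mol D initially; let X = conversion of D. Extent ξ = X.
Species balance: n_D = 1 − X; n_E = 3X.
n_T = Σnᵢ = 1 + 2X.
K_p = p_E^3 / (p_D) with p_i = (n_i/n_T)·P.
At X = 0.472: the mole-fraction product g(X) = Π y_i^ν_i = 1.423. Since K_p = g(X)·P^{2}, P = (K_p/g)^(1/2) = (9.96/1.423)^(1/2) = 2.65 atm.

P = 2.65 atm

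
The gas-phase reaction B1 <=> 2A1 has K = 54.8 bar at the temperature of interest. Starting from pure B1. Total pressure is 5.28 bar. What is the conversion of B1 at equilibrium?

X = 0.850

Take 1 mol B1 as basis and let X be its fractional conversion, so ξ = X.
At extent ξ: n_B1 = 1 − X; n_A1 = 2X.
Total moles n_T = 1 + X.
y_i = n_i/n_T, p_i = y_i·P. K = p_A1^2 / (p_B1).
Setting this equal to 54.8 bar and taking the physical root (0 < X < 1) gives X = 0.850.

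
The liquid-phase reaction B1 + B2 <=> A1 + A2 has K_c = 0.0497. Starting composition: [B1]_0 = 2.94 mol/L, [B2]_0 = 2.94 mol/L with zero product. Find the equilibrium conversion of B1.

Let X = conversion of B1; extent ξ = 2.94·X mol/L.
Concentrations: [B1] = 2.94 − 2.94X; [B2] = 2.94 − 2.94X; [A1] = 2.94X; [A2] = 2.94X.
K_c = [A1] [A2] / ([B1] [B2]).
Equating to 0.0497: the physical root is X = 0.182.

X = 0.182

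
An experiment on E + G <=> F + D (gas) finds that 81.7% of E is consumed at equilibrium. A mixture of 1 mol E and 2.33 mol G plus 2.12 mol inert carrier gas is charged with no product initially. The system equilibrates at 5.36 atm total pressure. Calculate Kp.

Take 1 mol E as basis and let X be its fractional conversion, so ξ = X.
Mole table: n_E = 1 − X; n_G = 2.33 − X; n_F = X; n_D = X; n_I = 2.12 (inert).
Since Δν = 0, n_T = 5.45 throughout.
At X = 0.817: n_E = 0.183, n_G = 1.51, n_F = 0.817, n_D = 0.817, n_T = 5.45.
p_i = (n_i/n_T)·P. Kp = p_F p_D / (p_E p_G) = 2.41.

Kp = 2.41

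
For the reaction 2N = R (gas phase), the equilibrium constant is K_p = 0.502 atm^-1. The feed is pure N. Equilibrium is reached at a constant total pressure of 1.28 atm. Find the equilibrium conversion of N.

Take 1 mol N as basis and let X be its fractional conversion, so ξ = 0.5X.
At extent ξ: n_N = 1 − X; n_R = 0.5X.
Total moles n_T = 1 − 0.5X.
y_i = n_i/n_T, p_i = y_i·P. K_p = p_R / (p_N^2).
This yields a degree-2 equation in X; solving on (0,1), X = 0.471.

X = 0.471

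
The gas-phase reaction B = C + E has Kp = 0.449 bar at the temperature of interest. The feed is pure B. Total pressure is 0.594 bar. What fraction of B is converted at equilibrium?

X = 0.656

Take 1 mol B as basis and let X be its fractional conversion, so ξ = X.
Mole table: n_B = 1 − X; n_C = X; n_E = X.
n_T = Σnᵢ = 1 + X.
With p_i = (n_i/n_T)P, Kp = p_C p_E / (p_B).
Setting this equal to 0.449 bar and taking the physical root (0 < X < 1) gives X = 0.656.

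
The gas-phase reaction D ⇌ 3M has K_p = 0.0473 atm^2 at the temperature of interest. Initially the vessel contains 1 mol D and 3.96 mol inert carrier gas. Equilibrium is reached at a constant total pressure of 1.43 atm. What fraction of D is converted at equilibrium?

Basis: 1 mol D initially; let X = conversion of D. Extent ξ = X.
Moles: n_D = 1 − X; n_M = 3X; n_I = 3.96 (inert).
n_T = Σnᵢ = 4.96 + 2X.
y_i = n_i/n_T, p_i = y_i·P. K_p = p_M^3 / (p_D).
Equating to 0.0473 atm^2 and solving on 0 < X < 1: X = 0.267.

X = 0.267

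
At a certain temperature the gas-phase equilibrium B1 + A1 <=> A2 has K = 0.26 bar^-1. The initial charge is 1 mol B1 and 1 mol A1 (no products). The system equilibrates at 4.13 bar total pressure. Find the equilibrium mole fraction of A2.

y_A2 = 0.180

Basis: 1 mol B1 initially; let X = conversion of B1. Extent ξ = X.
At extent ξ: n_B1 = 1 − X; n_A1 = 1 − X; n_A2 = X.
n_T = Σnᵢ = 2 − X.
Mole fractions y_i = n_i/n_T; K = p_A2 / (p_B1 p_A1) with p_i = y_i·P.
Equating to 0.26 bar^-1 and solving on 0 < X < 1: X = 0.306.
Then n_A2 = 0.306, n_T = 1.69, so y_A2 = 0.180.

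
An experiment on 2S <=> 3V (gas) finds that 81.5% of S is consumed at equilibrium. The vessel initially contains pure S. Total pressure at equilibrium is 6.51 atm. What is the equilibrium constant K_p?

Basis: 1 mol S initially; let X = conversion of S. Extent ξ = 0.5X.
Species balance: n_S = 1 − X; n_V = 1.5X.
n_T = Σnᵢ = 1 + 0.5X.
At X = 0.815: n_S = 0.185, n_V = 1.22, n_T = 1.41.
p_i = (n_i/n_T)·P. K_p = p_V^3 / (p_S^2) = 247 atm.

K_p = 247 atm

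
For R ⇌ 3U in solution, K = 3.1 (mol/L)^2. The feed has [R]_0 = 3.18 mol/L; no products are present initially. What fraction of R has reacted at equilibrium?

Let X = conversion of R; extent ξ = 3.18·X mol/L.
Concentrations: [R] = 3.18 − 3.18X; [U] = 9.54X.
K = [U]^3 / ([R]).
Equating to 3.1 (mol/L)^2: the physical root is X = 0.208.

X = 0.208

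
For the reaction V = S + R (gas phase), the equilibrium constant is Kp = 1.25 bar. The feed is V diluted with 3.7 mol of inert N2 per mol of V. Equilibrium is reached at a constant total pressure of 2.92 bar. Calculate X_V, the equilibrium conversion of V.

Let X = conversion of V (basis 1 mol V); extent of reaction ξ = X.
At extent ξ: n_V = 1 − X; n_S = X; n_R = X; n_I = 3.7 (inert).
Total moles n_T = 4.7 + X.
Mole fractions y_i = n_i/n_T; Kp = p_S p_R / (p_V) with p_i = y_i·P.
Equating to 1.25 bar and solving on 0 < X < 1: X = 0.756.

X = 0.756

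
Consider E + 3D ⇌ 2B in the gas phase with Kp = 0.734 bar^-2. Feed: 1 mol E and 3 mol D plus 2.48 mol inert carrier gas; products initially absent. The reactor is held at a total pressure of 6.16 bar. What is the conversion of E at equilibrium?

X = 0.539

Take 1 mol E as basis and let X be its fractional conversion, so ξ = X.
Moles: n_E = 1 − X; n_D = 3 − 3X; n_B = 2X; n_I = 2.48 (inert).
n_T = Σnᵢ = 6.48 − 2X.
y_i = n_i/n_T, p_i = y_i·P. Kp = p_B^2 / (p_E p_D^3).
This yields a degree-4 equation in X; solving on (0,1), X = 0.539.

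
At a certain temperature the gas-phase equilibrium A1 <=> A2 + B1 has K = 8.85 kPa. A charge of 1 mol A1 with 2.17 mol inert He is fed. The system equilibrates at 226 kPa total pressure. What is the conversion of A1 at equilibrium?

Take 1 mol A1 as basis and let X be its fractional conversion, so ξ = X.
At extent ξ: n_A1 = 1 − X; n_A2 = X; n_B1 = X; n_I = 2.17 (inert).
Total moles n_T = 3.17 + X.
y_i = n_i/n_T, p_i = y_i·P. K = p_A2 p_B1 / (p_A1).
This yields a degree-2 equation in X; solving on (0,1), X = 0.307.

X = 0.307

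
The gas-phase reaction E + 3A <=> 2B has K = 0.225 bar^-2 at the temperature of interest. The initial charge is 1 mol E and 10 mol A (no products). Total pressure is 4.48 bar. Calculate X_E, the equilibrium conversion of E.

Take 1 mol E as basis and let X be its fractional conversion, so ξ = X.
Species balance: n_E = 1 − X; n_A = 10 − 3X; n_B = 2X.
Summing: n_T = 11 − 2X.
y_i = n_i/n_T, p_i = y_i·P. K = p_B^2 / (p_E p_A^3).
Substituting and setting equal to 0.225 bar^-2 gives a polynomial in X; the root in (0,1) is X = 0.861.

X = 0.861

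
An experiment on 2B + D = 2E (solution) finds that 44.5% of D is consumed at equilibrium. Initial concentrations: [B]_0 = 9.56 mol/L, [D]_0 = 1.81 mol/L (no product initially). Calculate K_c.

Let X = conversion of D.
Concentrations: [B] = 9.56 − 3.62X; [D] = 1.81 − 1.81X; [E] = 3.62X.
At X = 0.445: [B] = 7.95, [D] = 1, [E] = 1.61.
K_c = [E]^2 / ([B]^2 [D]) = 0.0409 L/mol.

K_c = 0.0409 L/mol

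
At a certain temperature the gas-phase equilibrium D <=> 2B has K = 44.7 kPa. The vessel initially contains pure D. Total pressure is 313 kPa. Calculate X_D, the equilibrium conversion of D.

X = 0.186

Basis: 1 mol D initially; let X = conversion of D. Extent ξ = X.
Moles: n_D = 1 − X; n_B = 2X.
Total moles n_T = 1 + X.
y_i = n_i/n_T, p_i = y_i·P. K = p_B^2 / (p_D).
Equating to 44.7 kPa and solving on 0 < X < 1: X = 0.186.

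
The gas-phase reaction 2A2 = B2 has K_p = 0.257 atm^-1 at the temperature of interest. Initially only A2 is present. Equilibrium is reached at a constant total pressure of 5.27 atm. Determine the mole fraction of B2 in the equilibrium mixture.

y_B2 = 0.434

Basis: 1 mol A2 initially; let X = conversion of A2. Extent ξ = 0.5X.
Moles: n_A2 = 1 − X; n_B2 = 0.5X.
Total moles n_T = 1 − 0.5X.
y_i = n_i/n_T, p_i = y_i·P. K_p = p_B2 / (p_A2^2).
Equating to 0.257 atm^-1 and solving on 0 < X < 1: X = 0.605.
Then n_B2 = 0.303, n_T = 0.697, so y_B2 = 0.434.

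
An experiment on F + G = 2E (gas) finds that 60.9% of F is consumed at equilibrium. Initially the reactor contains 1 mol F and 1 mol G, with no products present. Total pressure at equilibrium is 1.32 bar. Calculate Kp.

Let X = conversion of F (basis 1 mol F); extent of reaction ξ = X.
Species balance: n_F = 1 − X; n_G = 1 − X; n_E = 2X.
n_T stays at 2 (no change in mole number).
At X = 0.609: n_F = 0.391, n_G = 0.391, n_E = 1.22, n_T = 2.
p_i = (n_i/n_T)·P. Kp = p_E^2 / (p_F p_G) = 9.7.

Kp = 9.7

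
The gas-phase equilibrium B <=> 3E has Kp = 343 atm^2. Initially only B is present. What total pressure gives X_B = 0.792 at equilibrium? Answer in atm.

Take 1 mol B as basis and let X be its fractional conversion, so ξ = X.
At extent ξ: n_B = 1 − X; n_E = 3X.
Summing: n_T = 1 + 2X.
Kp = p_E^3 / (p_B) with p_i = (n_i/n_T)·P.
At X = 0.792: the mole-fraction product g(X) = Π y_i^ν_i = 9.658. Since Kp = g(X)·P^{2}, P = (Kp/g)^(1/2) = (343/9.658)^(1/2) = 5.96 atm.

P = 5.96 atm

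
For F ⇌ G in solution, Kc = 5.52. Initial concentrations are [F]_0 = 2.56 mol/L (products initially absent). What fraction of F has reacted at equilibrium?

Let X = conversion of F; extent ξ = 2.56·X mol/L.
Concentrations: [F] = 2.56 − 2.56X; [G] = 2.56X.
Kc = [G] / ([F]).
Solving Kc = 5.52 for X ∈ (0,1): X = 0.847.

X = 0.847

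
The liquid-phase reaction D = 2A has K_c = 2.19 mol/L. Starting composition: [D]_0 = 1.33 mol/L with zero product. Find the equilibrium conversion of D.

Let X = conversion of D; extent ξ = 1.33·X mol/L.
Concentrations: [D] = 1.33 − 1.33X; [A] = 2.66X.
K_c = [A]^2 / ([D]).
Equating to 2.19 mol/L: the physical root is X = 0.468.

X = 0.468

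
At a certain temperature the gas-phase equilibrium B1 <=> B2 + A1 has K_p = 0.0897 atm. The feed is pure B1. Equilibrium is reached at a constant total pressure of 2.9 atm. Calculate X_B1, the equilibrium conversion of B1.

Take 1 mol B1 as basis and let X be its fractional conversion, so ξ = X.
Species balance: n_B1 = 1 − X; n_B2 = X; n_A1 = X.
n_T = Σnᵢ = 1 + X.
Mole fractions y_i = n_i/n_T; K_p = p_B2 p_A1 / (p_B1) with p_i = y_i·P.
Setting this equal to 0.0897 atm and taking the physical root (0 < X < 1) gives X = 0.173.

X = 0.173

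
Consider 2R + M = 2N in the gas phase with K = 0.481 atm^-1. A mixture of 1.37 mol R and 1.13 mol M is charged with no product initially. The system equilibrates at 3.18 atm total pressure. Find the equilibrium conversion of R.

X = 0.432

Basis: 1.37 mol R initially; let X = conversion of R. Extent ξ = 0.685X.
Species balance: n_R = 1.37 − 1.37X; n_M = 1.13 − 0.685X; n_N = 1.37X.
Summing: n_T = 2.5 − 0.685X.
With p_i = (n_i/n_T)P, K = p_N^2 / (p_R^2 p_M).
Setting this equal to 0.481 atm^-1 and taking the physical root (0 < X < 1) gives X = 0.432.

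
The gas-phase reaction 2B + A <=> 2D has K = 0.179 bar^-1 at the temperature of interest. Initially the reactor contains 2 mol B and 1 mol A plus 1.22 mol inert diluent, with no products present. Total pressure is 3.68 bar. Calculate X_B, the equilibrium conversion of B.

X = 0.260

Basis: 2 mol B initially; let X = conversion of B. Extent ξ = X.
At extent ξ: n_B = 2 − 2X; n_A = 1 − X; n_D = 2X; n_I = 1.22 (inert).
n_T = Σnᵢ = 4.22 − X.
Mole fractions y_i = n_i/n_T; K = p_D^2 / (p_B^2 p_A) with p_i = y_i·P.
Substituting and setting equal to 0.179 bar^-1 gives a polynomial in X; the root in (0,1) is X = 0.260.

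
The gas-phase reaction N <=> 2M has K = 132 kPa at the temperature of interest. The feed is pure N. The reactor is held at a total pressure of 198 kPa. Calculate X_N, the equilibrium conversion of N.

X = 0.378

Take 1 mol N as basis and let X be its fractional conversion, so ξ = X.
Mole table: n_N = 1 − X; n_M = 2X.
n_T = Σnᵢ = 1 + X.
y_i = n_i/n_T, p_i = y_i·P. K = p_M^2 / (p_N).
This yields a degree-2 equation in X; solving on (0,1), X = 0.378.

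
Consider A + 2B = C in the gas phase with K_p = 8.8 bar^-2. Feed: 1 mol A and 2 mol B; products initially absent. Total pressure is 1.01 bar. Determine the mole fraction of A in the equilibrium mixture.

y_A = 0.215

Let X = conversion of A (basis 1 mol A); extent of reaction ξ = X.
Mole table: n_A = 1 − X; n_B = 2 − 2X; n_C = X.
Total moles n_T = 3 − 2X.
With p_i = (n_i/n_T)P, K_p = p_C / (p_A p_B^2).
Substituting and setting equal to 8.8 bar^-2 gives a polynomial in X; the root in (0,1) is X = 0.624.
Then n_A = 0.376, n_T = 1.75, so y_A = 0.215.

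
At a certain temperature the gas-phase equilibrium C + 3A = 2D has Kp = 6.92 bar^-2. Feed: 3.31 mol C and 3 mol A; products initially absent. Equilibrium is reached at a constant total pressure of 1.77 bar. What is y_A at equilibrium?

Take 3 mol A as basis and let X be its fractional conversion, so ξ = X.
Mole table: n_C = 3.31 − X; n_A = 3 − 3X; n_D = 2X.
Total moles n_T = 6.31 − 2X.
With p_i = (n_i/n_T)P, Kp = p_D^2 / (p_C p_A^3).
Substituting and setting equal to 6.92 bar^-2 gives a polynomial in X; the root in (0,1) is X = 0.689.
Then n_A = 0.933, n_T = 4.93, so y_A = 0.189.

y_A = 0.189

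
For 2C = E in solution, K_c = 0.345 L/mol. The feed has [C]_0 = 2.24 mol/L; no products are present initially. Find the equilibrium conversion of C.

Let X = conversion of C; extent ξ = 2.24X/2 mol/L.
Concentrations: [C] = 2.24 − 2.24X; [E] = 1.12X.
K_c = [E] / ([C]^2).
Setting equal to 0.345 and solving for X on (0,1) gives X = 0.457.

X = 0.457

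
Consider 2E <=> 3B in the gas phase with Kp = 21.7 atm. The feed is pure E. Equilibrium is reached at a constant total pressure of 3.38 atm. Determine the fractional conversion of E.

X = 0.662

Take 1 mol E as basis and let X be its fractional conversion, so ξ = 0.5X.
Mole table: n_E = 1 − X; n_B = 1.5X.
Total moles n_T = 1 + 0.5X.
Mole fractions y_i = n_i/n_T; Kp = p_B^3 / (p_E^2) with p_i = y_i·P.
Setting this equal to 21.7 atm and taking the physical root (0 < X < 1) gives X = 0.662.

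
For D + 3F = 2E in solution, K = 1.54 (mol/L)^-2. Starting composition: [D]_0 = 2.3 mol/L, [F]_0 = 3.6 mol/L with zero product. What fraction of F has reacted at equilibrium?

Let X = conversion of F; extent ξ = 3.6X/3 mol/L.
Concentrations: [D] = 2.3 − 1.2X; [F] = 3.6 − 3.6X; [E] = 2.4X.
K = [E]^2 / ([D] [F]^3).
Solving K = 1.54 for X ∈ (0,1): X = 0.700.

X = 0.700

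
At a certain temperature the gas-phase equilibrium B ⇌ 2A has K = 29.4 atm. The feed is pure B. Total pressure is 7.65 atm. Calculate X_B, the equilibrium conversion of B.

X = 0.700

Let X = conversion of B (basis 1 mol B); extent of reaction ξ = X.
Moles: n_B = 1 − X; n_A = 2X.
Summing: n_T = 1 + X.
Mole fractions y_i = n_i/n_T; K = p_A^2 / (p_B) with p_i = y_i·P.
Equating to 29.4 atm and solving on 0 < X < 1: X = 0.700.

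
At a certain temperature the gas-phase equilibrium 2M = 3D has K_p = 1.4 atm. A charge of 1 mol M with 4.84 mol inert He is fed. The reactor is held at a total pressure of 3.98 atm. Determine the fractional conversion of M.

Take 1 mol M as basis and let X be its fractional conversion, so ξ = 0.5X.
Species balance: n_M = 1 − X; n_D = 1.5X; n_I = 4.84 (inert).
n_T = Σnᵢ = 5.84 + 0.5X.
Mole fractions y_i = n_i/n_T; K_p = p_D^3 / (p_M^2) with p_i = y_i·P.
Substituting and setting equal to 1.4 atm gives a polynomial in X; the root in (0,1) is X = 0.524.

X = 0.524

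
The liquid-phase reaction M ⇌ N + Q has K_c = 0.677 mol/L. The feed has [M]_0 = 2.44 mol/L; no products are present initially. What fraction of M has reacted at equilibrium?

X = 0.406

Let X = conversion of M; extent ξ = 2.44·X mol/L.
Concentrations: [M] = 2.44 − 2.44X; [N] = 2.44X; [Q] = 2.44X.
K_c = [N] [Q] / ([M]).
Solving K_c = 0.677 for X ∈ (0,1): X = 0.406.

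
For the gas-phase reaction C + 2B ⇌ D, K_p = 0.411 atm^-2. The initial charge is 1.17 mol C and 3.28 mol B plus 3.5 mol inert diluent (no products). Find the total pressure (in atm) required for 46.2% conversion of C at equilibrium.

Basis: 1.17 mol C initially; let X = conversion of C. Extent ξ = 1.17X.
At extent ξ: n_C = 1.17 − 1.17X; n_B = 3.28 − 2.34X; n_D = 1.17X; n_I = 3.5 (inert).
Total moles n_T = 7.95 − 2.34X.
K_p = p_D / (p_C p_B^2) with p_i = (n_i/n_T)·P.
At X = 0.462: the mole-fraction product g(X) = Π y_i^ν_i = 8.379. Since K_p = g(X)·P^{-2}, P = (g/K_p)^(1/2) = (8.379/0.411)^(1/2) = 4.52 atm.

P = 4.52 atm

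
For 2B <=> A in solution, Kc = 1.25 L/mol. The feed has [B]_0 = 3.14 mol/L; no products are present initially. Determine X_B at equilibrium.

Let X = conversion of B; extent ξ = 3.14X/2 mol/L.
Concentrations: [B] = 3.14 − 3.14X; [A] = 1.57X.
Kc = [A] / ([B]^2).
Equating to 1.25 L/mol: the physical root is X = 0.701.

X = 0.701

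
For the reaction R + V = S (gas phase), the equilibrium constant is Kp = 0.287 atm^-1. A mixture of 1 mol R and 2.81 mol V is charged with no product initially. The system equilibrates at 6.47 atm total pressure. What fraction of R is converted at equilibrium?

X = 0.562

Let X = conversion of R (basis 1 mol R); extent of reaction ξ = X.
Mole table: n_R = 1 − X; n_V = 2.81 − X; n_S = X.
n_T = Σnᵢ = 3.81 − X.
y_i = n_i/n_T, p_i = y_i·P. Kp = p_S / (p_R p_V).
This yields a degree-2 equation in X; solving on (0,1), X = 0.562.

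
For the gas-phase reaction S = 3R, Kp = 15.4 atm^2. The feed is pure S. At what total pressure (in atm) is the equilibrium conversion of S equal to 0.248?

P = 7.93 atm

Take 1 mol S as basis and let X be its fractional conversion, so ξ = X.
Mole table: n_S = 1 − X; n_R = 3X.
Summing: n_T = 1 + 2X.
Kp = p_R^3 / (p_S) with p_i = (n_i/n_T)·P.
At X = 0.248: the mole-fraction product g(X) = Π y_i^ν_i = 0.2447. Since Kp = g(X)·P^{2}, P = (Kp/g)^(1/2) = (15.4/0.2447)^(1/2) = 7.93 atm.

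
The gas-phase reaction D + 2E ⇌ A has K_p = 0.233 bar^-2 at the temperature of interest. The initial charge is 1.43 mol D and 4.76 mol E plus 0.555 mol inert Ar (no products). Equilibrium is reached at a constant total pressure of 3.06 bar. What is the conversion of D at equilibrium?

X = 0.467

Take 1.43 mol D as basis and let X be its fractional conversion, so ξ = 1.43X.
Moles: n_D = 1.43 − 1.43X; n_E = 4.76 − 2.86X; n_A = 1.43X; n_I = 0.555 (inert).
Summing: n_T = 6.74 − 2.86X.
y_i = n_i/n_T, p_i = y_i·P. K_p = p_A / (p_D p_E^2).
Substituting and setting equal to 0.233 bar^-2 gives a polynomial in X; the root in (0,1) is X = 0.467.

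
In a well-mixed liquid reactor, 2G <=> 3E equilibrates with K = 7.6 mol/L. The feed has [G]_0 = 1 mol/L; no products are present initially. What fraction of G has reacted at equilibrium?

X = 0.650

Let X = conversion of G; extent ξ = 1X/2 mol/L.
Concentrations: [G] = 1 − 1X; [E] = 1.5X.
K = [E]^3 / ([G]^2).
Solving K = 7.6 for X ∈ (0,1): X = 0.650.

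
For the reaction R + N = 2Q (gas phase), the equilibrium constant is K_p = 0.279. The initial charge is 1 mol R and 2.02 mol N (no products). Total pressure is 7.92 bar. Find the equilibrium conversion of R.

X = 0.292

Let X = conversion of R (basis 1 mol R); extent of reaction ξ = X.
Species balance: n_R = 1 − X; n_N = 2.02 − X; n_Q = 2X.
Total moles n_T = 3.02 (Δν = 0, constant).
y_i = n_i/n_T, p_i = y_i·P. K_p = p_Q^2 / (p_R p_N).
This yields a degree-2 equation in X; solving on (0,1), X = 0.292.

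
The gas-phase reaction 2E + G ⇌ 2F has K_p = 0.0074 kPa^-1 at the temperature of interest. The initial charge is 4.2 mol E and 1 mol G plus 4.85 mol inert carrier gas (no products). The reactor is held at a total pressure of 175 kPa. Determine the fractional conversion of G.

Take 1 mol G as basis and let X be its fractional conversion, so ξ = X.
Species balance: n_E = 4.2 − 2X; n_G = 1 − X; n_F = 2X; n_I = 4.85 (inert).
Summing: n_T = 10.1 − X.
Mole fractions y_i = n_i/n_T; K_p = p_F^2 / (p_E^2 p_G) with p_i = y_i·P.
Setting this equal to 0.0074 kPa^-1 and taking the physical root (0 < X < 1) gives X = 0.450.

X = 0.450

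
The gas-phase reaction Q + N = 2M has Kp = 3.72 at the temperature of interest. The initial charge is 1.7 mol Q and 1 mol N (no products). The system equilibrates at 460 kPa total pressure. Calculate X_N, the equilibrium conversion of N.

X = 0.619

Basis: 1 mol N initially; let X = conversion of N. Extent ξ = X.
Mole table: n_Q = 1.7 − X; n_N = 1 − X; n_M = 2X.
Total moles n_T = 2.7 (Δν = 0, constant).
With p_i = (n_i/n_T)P, Kp = p_M^2 / (p_Q p_N).
This yields a degree-2 equation in X; solving on (0,1), X = 0.619.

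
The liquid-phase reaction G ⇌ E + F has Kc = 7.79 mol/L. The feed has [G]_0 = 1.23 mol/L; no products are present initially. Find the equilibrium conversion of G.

Let X = conversion of G; extent ξ = 1.23·X mol/L.
Concentrations: [G] = 1.23 − 1.23X; [E] = 1.23X; [F] = 1.23X.
Kc = [E] [F] / ([G]).
This equals 7.79 at X = 0.878 (the root in 0 < X < 1).

X = 0.878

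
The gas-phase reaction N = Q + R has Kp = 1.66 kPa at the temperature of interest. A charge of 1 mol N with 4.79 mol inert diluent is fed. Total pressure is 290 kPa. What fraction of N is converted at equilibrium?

X = 0.168

Basis: 1 mol N initially; let X = conversion of N. Extent ξ = X.
At extent ξ: n_N = 1 − X; n_Q = X; n_R = X; n_I = 4.79 (inert).
Summing: n_T = 5.79 + X.
Mole fractions y_i = n_i/n_T; Kp = p_Q p_R / (p_N) with p_i = y_i·P.
This yields a degree-2 equation in X; solving on (0,1), X = 0.168.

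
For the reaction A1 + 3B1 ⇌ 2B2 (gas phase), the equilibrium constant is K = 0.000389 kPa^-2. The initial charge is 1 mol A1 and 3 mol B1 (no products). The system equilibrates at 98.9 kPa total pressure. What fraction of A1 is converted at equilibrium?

Basis: 1 mol A1 initially; let X = conversion of A1. Extent ξ = X.
Moles: n_A1 = 1 − X; n_B1 = 3 − 3X; n_B2 = 2X.
Total moles n_T = 4 − 2X.
Mole fractions y_i = n_i/n_T; K = p_B2^2 / (p_A1 p_B1^3) with p_i = y_i·P.
Equating to 0.000389 kPa^-2 and solving on 0 < X < 1: X = 0.468.

X = 0.468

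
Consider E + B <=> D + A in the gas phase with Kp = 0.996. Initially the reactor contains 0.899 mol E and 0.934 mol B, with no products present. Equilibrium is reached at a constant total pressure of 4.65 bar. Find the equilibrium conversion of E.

Let X = conversion of E (basis 0.899 mol E); extent of reaction ξ = 0.899X.
Mole table: n_E = 0.899 − 0.899X; n_B = 0.934 − 0.899X; n_D = 0.899X; n_A = 0.899X.
Total moles n_T = 1.83 (Δν = 0, constant).
y_i = n_i/n_T, p_i = y_i·P. Kp = p_D p_A / (p_E p_B).
Setting this equal to 0.996 and taking the physical root (0 < X < 1) gives X = 0.509.

X = 0.509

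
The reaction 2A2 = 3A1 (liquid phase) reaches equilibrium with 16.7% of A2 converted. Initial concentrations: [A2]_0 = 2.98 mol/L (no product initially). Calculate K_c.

K_c = 0.0675 mol/L

Let X = conversion of A2.
Concentrations: [A2] = 2.98 − 2.98X; [A1] = 4.47X.
At X = 0.167: [A2] = 2.48, [A1] = 0.746.
K_c = [A1]^3 / ([A2]^2) = 0.0675 mol/L.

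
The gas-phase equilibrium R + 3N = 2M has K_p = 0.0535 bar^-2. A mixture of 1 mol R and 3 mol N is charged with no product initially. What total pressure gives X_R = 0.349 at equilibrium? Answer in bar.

P = 4.52 bar

Basis: 1 mol R initially; let X = conversion of R. Extent ξ = X.
Mole table: n_R = 1 − X; n_N = 3 − 3X; n_M = 2X.
Total moles n_T = 4 − 2X.
K_p = p_M^2 / (p_R p_N^3) with p_i = (n_i/n_T)·P.
At X = 0.349: the mole-fraction product g(X) = Π y_i^ν_i = 1.095. Since K_p = g(X)·P^{-2}, P = (g/K_p)^(1/2) = (1.095/0.0535)^(1/2) = 4.52 bar.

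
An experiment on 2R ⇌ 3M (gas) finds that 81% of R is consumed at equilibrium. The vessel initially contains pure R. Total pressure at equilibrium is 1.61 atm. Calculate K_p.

Basis: 1 mol R initially; let X = conversion of R. Extent ξ = 0.5X.
Moles: n_R = 1 − X; n_M = 1.5X.
Summing: n_T = 1 + 0.5X.
At X = 0.81: n_R = 0.19, n_M = 1.22, n_T = 1.41.
p_i = (n_i/n_T)·P. K_p = p_M^3 / (p_R^2) = 56.9 atm.

K_p = 56.9 atm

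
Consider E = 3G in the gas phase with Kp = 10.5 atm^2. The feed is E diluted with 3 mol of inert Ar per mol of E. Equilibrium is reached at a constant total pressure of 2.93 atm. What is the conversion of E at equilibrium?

X = 0.721

Basis: 1 mol E initially; let X = conversion of E. Extent ξ = X.
Species balance: n_E = 1 − X; n_G = 3X; n_I = 3 (inert).
Summing: n_T = 4 + 2X.
y_i = n_i/n_T, p_i = y_i·P. Kp = p_G^3 / (p_E).
Equating to 10.5 atm^2 and solving on 0 < X < 1: X = 0.721.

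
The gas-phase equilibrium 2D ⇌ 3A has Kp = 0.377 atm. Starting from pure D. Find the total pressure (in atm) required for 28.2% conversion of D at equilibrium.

Basis: 1 mol D initially; let X = conversion of D. Extent ξ = 0.5X.
Species balance: n_D = 1 − X; n_A = 1.5X.
Summing: n_T = 1 + 0.5X.
Kp = p_A^3 / (p_D^2) with p_i = (n_i/n_T)·P.
At X = 0.282: the mole-fraction product g(X) = Π y_i^ν_i = 0.1287. Since Kp = g(X)·P^{1}, P = (Kp/g)^(1/1) = (0.377/0.1287)^(1/1) = 2.93 atm.

P = 2.93 atm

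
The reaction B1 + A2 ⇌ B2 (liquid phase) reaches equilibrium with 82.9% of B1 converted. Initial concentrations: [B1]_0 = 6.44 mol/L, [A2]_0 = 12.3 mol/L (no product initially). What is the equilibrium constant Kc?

Let X = conversion of B1.
Concentrations: [B1] = 6.44 − 6.44X; [A2] = 12.3 − 6.44X; [B2] = 6.44X.
At X = 0.829: [B1] = 1.1, [A2] = 6.96, [B2] = 5.34.
Kc = [B2] / ([B1] [A2]) = 0.696 L/mol.

Kc = 0.696 L/mol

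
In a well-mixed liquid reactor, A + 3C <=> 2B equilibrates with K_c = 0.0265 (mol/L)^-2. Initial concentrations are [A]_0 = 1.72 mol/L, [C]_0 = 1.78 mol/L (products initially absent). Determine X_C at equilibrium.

X = 0.260

Let X = conversion of C; extent ξ = 1.78X/3 mol/L.
Concentrations: [A] = 1.72 − 0.593X; [C] = 1.78 − 1.78X; [B] = 1.19X.
K_c = [B]^2 / ([A] [C]^3).
Equating to 0.0265 (mol/L)^-2: the physical root is X = 0.260.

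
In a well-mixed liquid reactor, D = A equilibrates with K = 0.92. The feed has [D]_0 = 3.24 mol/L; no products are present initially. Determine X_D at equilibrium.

Let X = conversion of D; extent ξ = 3.24·X mol/L.
Concentrations: [D] = 3.24 − 3.24X; [A] = 3.24X.
K = [A] / ([D]).
Setting equal to 0.92 and solving for X on (0,1) gives X = 0.479.

X = 0.479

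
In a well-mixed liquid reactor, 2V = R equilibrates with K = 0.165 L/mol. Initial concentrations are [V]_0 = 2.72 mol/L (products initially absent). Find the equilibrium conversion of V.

Let X = conversion of V; extent ξ = 2.72X/2 mol/L.
Concentrations: [V] = 2.72 − 2.72X; [R] = 1.36X.
K = [R] / ([V]^2).
This equals 0.165 at X = 0.364 (the root in 0 < X < 1).

X = 0.364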